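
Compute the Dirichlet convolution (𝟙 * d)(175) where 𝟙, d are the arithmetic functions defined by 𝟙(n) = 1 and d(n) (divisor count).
(𝟙 * d)(175) = 18

Divisors of 175: [1, 5, 7, 25, 35, 175]. For each d | 175:
  d = 1: 𝟙(1) · d(175/1) = 1 · 6 = 6
  d = 5: 𝟙(5) · d(175/5) = 1 · 4 = 4
  d = 7: 𝟙(7) · d(175/7) = 1 · 3 = 3
  d = 25: 𝟙(25) · d(175/25) = 1 · 2 = 2
  d = 35: 𝟙(35) · d(175/35) = 1 · 2 = 2
  d = 175: 𝟙(175) · d(175/175) = 1 · 1 = 1
Summing: (𝟙 * d)(175) = 6 + 4 + 3 + 2 + 2 + 1 = 18.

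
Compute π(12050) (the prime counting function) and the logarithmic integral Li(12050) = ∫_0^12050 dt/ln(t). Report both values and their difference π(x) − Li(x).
π(12050) = 1444;  Li(12050) ≈ 1466.42;  π(x) − Li(x) ≈ -22.42.

Direct count of primes ≤ 12050 gives π(12050) = 1444. Numerical evaluation of the logarithmic integral gives Li(12050) ≈ 1466.42. The difference π(x) − Li(x) ≈ -22.42 is typically negative for small/moderate x (Li(x) overestimates), though Littlewood's theorem shows this sign changes infinitely often.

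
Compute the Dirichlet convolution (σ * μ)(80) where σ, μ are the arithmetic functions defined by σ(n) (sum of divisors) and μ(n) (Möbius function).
(σ * μ)(80) = 80

Divisors of 80: [1, 2, 4, 5, 8, 10, 16, 20, 40, 80]. For each d | 80:
  d = 1: σ(1) · μ(80/1) = 1 · 0 = 0
  d = 2: σ(2) · μ(80/2) = 3 · 0 = 0
  d = 4: σ(4) · μ(80/4) = 7 · 0 = 0
  d = 5: σ(5) · μ(80/5) = 6 · 0 = 0
  d = 8: σ(8) · μ(80/8) = 15 · 1 = 15
  d = 10: σ(10) · μ(80/10) = 18 · 0 = 0
  d = 16: σ(16) · μ(80/16) = 31 · -1 = -31
  d = 20: σ(20) · μ(80/20) = 42 · 0 = 0
  d = 40: σ(40) · μ(80/40) = 90 · -1 = -90
  d = 80: σ(80) · μ(80/80) = 186 · 1 = 186
Summing: (σ * μ)(80) = 0 + 0 + 0 + 0 + 15 + 0 + -31 + 0 + -90 + 186 = 80.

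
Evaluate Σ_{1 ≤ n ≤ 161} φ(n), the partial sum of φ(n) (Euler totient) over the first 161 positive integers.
Σ_{n ≤ 161} φ(n) = 7938

Compute φ(n) for each 1 ≤ n ≤ 161: φ(1) = 1, φ(2) = 1, φ(3) = 2, φ(4) = 2, φ(5) = 4, φ(6) = 2, φ(7) = 6, φ(8) = 4, φ(9) = 6, φ(10) = 4, φ(11) = 10, φ(12) = 4, φ(13) = 12, φ(14) = 6, φ(15) = 8, φ(16) = 8, φ(17) = 16, φ(18) = 6, φ(19) = 18, φ(20) = 8, φ(21) = 12, φ(22) = 10, φ(23) = 22, φ(24) = 8, φ(25) = 20, φ(26) = 12, φ(27) = 18, φ(28) = 12, φ(29) = 28, φ(30) = 8, φ(31) = 30, φ(32) = 16, φ(33) = 20, φ(34) = 16, φ(35) = 24, φ(36) = 12, φ(37) = 36, φ(38) = 18, φ(39) = 24, φ(40) = 16, φ(41) = 40, φ(42) = 12, φ(43) = 42, φ(44) = 20, φ(45) = 24, φ(46) = 22, φ(47) = 46, φ(48) = 16, φ(49) = 42, φ(50) = 20, φ(51) = 32, φ(52) = 24, φ(53) = 52, φ(54) = 18, φ(55) = 40, φ(56) = 24, φ(57) = 36, φ(58) = 28, φ(59) = 58, φ(60) = 16, φ(61) = 60, φ(62) = 30, φ(63) = 36, φ(64) = 32, φ(65) = 48, φ(66) = 20, φ(67) = 66, φ(68) = 32, φ(69) = 44, φ(70) = 24, φ(71) = 70, φ(72) = 24, φ(73) = 72, φ(74) = 36, φ(75) = 40, φ(76) = 36, φ(77) = 60, φ(78) = 24, φ(79) = 78, φ(80) = 32, φ(81) = 54, φ(82) = 40, φ(83) = 82, φ(84) = 24, φ(85) = 64, φ(86) = 42, φ(87) = 56, φ(88) = 40, φ(89) = 88, φ(90) = 24, φ(91) = 72, φ(92) = 44, φ(93) = 60, φ(94) = 46, φ(95) = 72, φ(96) = 32, φ(97) = 96, φ(98) = 42, φ(99) = 60, φ(100) = 40, φ(101) = 100, φ(102) = 32, φ(103) = 102, φ(104) = 48, φ(105) = 48, φ(106) = 52, φ(107) = 106, φ(108) = 36, φ(109) = 108, φ(110) = 40, φ(111) = 72, φ(112) = 48, φ(113) = 112, φ(114) = 36, φ(115) = 88, φ(116) = 56, φ(117) = 72, φ(118) = 58, φ(119) = 96, φ(120) = 32, φ(121) = 110, φ(122) = 60, φ(123) = 80, φ(124) = 60, φ(125) = 100, φ(126) = 36, φ(127) = 126, φ(128) = 64, φ(129) = 84, φ(130) = 48, φ(131) = 130, φ(132) = 40, φ(133) = 108, φ(134) = 66, φ(135) = 72, φ(136) = 64, φ(137) = 136, φ(138) = 44, φ(139) = 138, φ(140) = 48, φ(141) = 92, φ(142) = 70, φ(143) = 120, φ(144) = 48, φ(145) = 112, φ(146) = 72, φ(147) = 84, φ(148) = 72, φ(149) = 148, φ(150) = 40, φ(151) = 150, φ(152) = 72, φ(153) = 96, φ(154) = 60, φ(155) = 120, φ(156) = 48, φ(157) = 156, φ(158) = 78, φ(159) = 104, φ(160) = 64, φ(161) = 132. Summing all 161 values: 7938. (Average order: Σ_{n ≤ x} φ(n) ~ (3/π²) x². For x = 161, (3/π²)·161² ≈ 7879.04.)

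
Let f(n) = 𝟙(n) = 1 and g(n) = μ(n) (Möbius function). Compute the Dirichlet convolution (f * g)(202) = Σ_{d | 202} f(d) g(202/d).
(𝟙 * μ)(202) = 0

Divisors of 202: [1, 2, 101, 202]. For each d | 202:
  d = 1: 𝟙(1) · μ(202/1) = 1 · 1 = 1
  d = 2: 𝟙(2) · μ(202/2) = 1 · -1 = -1
  d = 101: 𝟙(101) · μ(202/101) = 1 · -1 = -1
  d = 202: 𝟙(202) · μ(202/202) = 1 · 1 = 1
Summing: (𝟙 * μ)(202) = 1 + -1 + -1 + 1 = 0.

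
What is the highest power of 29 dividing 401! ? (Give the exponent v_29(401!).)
v_29(401!) = 13

Legendre's formula: v_p(n!) = Σ_{k ≥ 1} ⌊n / p^k⌋. For p = 29, n = 401, the terms are:
  ⌊401/29^1⌋ = ⌊401/29⌋ = 13
(the next term ⌊401/29^2⌋ = 0, terminating the sum). Summing: v_29(401!) = 13 = 13.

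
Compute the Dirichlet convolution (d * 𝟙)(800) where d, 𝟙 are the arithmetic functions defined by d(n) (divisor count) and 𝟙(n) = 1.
(d * 𝟙)(800) = 126

Divisors of 800: [1, 2, 4, 5, 8, 10, 16, 20, 25, 32, 40, 50, 80, 100, 160, 200, 400, 800]. For each d | 800:
  d = 1: d(1) · 𝟙(800/1) = 1 · 1 = 1
  d = 2: d(2) · 𝟙(800/2) = 2 · 1 = 2
  d = 4: d(4) · 𝟙(800/4) = 3 · 1 = 3
  d = 5: d(5) · 𝟙(800/5) = 2 · 1 = 2
  d = 8: d(8) · 𝟙(800/8) = 4 · 1 = 4
  d = 10: d(10) · 𝟙(800/10) = 4 · 1 = 4
  d = 16: d(16) · 𝟙(800/16) = 5 · 1 = 5
  d = 20: d(20) · 𝟙(800/20) = 6 · 1 = 6
  d = 25: d(25) · 𝟙(800/25) = 3 · 1 = 3
  d = 32: d(32) · 𝟙(800/32) = 6 · 1 = 6
  d = 40: d(40) · 𝟙(800/40) = 8 · 1 = 8
  d = 50: d(50) · 𝟙(800/50) = 6 · 1 = 6
  d = 80: d(80) · 𝟙(800/80) = 10 · 1 = 10
  d = 100: d(100) · 𝟙(800/100) = 9 · 1 = 9
  d = 160: d(160) · 𝟙(800/160) = 12 · 1 = 12
  d = 200: d(200) · 𝟙(800/200) = 12 · 1 = 12
  d = 400: d(400) · 𝟙(800/400) = 15 · 1 = 15
  d = 800: d(800) · 𝟙(800/800) = 18 · 1 = 18
Summing: (d * 𝟙)(800) = 1 + 2 + 3 + 2 + 4 + 4 + 5 + 6 + 3 + 6 + 8 + 6 + 10 + 9 + 12 + 12 + 15 + 18 = 126.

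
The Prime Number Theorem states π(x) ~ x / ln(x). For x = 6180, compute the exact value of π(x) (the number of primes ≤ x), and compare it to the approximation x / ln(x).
π(6180) = 804;  x/ln(x) ≈ 707.98;  relative error ≈ 11.94%.

Directly count primes up to 6180: π(6180) = 804. The PNT approximation gives 6180/ln(6180) ≈ 6180/8.72907 ≈ 707.98. Relative error (π(x) − x/ln(x)) / π(x) ≈ 11.94%; the approximation is known to undercount slightly (Li(x) is a better estimate).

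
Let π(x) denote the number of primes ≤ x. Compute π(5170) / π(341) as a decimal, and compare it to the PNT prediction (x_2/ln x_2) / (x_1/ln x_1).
π(5170)/π(341) = 688/68 ≈ 10.1176;  PNT prediction ≈ 10.3406.

π(341) = 68 and π(5170) = 688, so π(5170)/π(341) ≈ 10.1176. The PNT-predicted ratio is (5170/ln(5170)) / (341/ln(341)) ≈ 10.3406. The two agree to within a few percent, as expected.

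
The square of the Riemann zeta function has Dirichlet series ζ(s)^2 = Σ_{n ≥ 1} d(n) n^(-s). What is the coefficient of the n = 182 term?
d(182) = 8

ζ(s)^2 = (Σ 1/m^s)(Σ 1/k^s). The coefficient of 1/n^s in the product is the number of ordered pairs (m, k) with mk = n, which equals d(n). For n = 182, divisors are [1, 2, 7, 13, 14, 26, 91, 182], so d(182) = 8.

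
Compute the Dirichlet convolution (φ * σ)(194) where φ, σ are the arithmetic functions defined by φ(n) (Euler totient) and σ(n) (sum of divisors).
(φ * σ)(194) = 776

Divisors of 194: [1, 2, 97, 194]. For each d | 194:
  d = 1: φ(1) · σ(194/1) = 1 · 294 = 294
  d = 2: φ(2) · σ(194/2) = 1 · 98 = 98
  d = 97: φ(97) · σ(194/97) = 96 · 3 = 288
  d = 194: φ(194) · σ(194/194) = 96 · 1 = 96
Summing: (φ * σ)(194) = 294 + 98 + 288 + 96 = 776.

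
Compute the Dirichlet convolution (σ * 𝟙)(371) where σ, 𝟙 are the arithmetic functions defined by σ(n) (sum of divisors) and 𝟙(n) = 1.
(σ * 𝟙)(371) = 495

Divisors of 371: [1, 7, 53, 371]. For each d | 371:
  d = 1: σ(1) · 𝟙(371/1) = 1 · 1 = 1
  d = 7: σ(7) · 𝟙(371/7) = 8 · 1 = 8
  d = 53: σ(53) · 𝟙(371/53) = 54 · 1 = 54
  d = 371: σ(371) · 𝟙(371/371) = 432 · 1 = 432
Summing: (σ * 𝟙)(371) = 1 + 8 + 54 + 432 = 495.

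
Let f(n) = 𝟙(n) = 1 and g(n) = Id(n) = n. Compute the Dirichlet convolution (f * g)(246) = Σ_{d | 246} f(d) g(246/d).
(𝟙 * Id)(246) = 504

Divisors of 246: [1, 2, 3, 6, 41, 82, 123, 246]. For each d | 246:
  d = 1: 𝟙(1) · Id(246/1) = 1 · 246 = 246
  d = 2: 𝟙(2) · Id(246/2) = 1 · 123 = 123
  d = 3: 𝟙(3) · Id(246/3) = 1 · 82 = 82
  d = 6: 𝟙(6) · Id(246/6) = 1 · 41 = 41
  d = 41: 𝟙(41) · Id(246/41) = 1 · 6 = 6
  d = 82: 𝟙(82) · Id(246/82) = 1 · 3 = 3
  d = 123: 𝟙(123) · Id(246/123) = 1 · 2 = 2
  d = 246: 𝟙(246) · Id(246/246) = 1 · 1 = 1
Summing: (𝟙 * Id)(246) = 246 + 123 + 82 + 41 + 6 + 3 + 2 + 1 = 504.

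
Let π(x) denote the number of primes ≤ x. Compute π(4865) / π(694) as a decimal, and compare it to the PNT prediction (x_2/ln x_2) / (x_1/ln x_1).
π(4865)/π(694) = 651/125 ≈ 5.2080;  PNT prediction ≈ 5.4022.

π(694) = 125 and π(4865) = 651, so π(4865)/π(694) ≈ 5.2080. The PNT-predicted ratio is (4865/ln(4865)) / (694/ln(694)) ≈ 5.4022. The two agree to within a few percent, as expected.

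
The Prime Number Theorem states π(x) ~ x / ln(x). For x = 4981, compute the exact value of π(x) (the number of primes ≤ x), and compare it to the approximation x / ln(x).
π(4981) = 666;  x/ln(x) ≈ 585.08;  relative error ≈ 12.15%.

Directly count primes up to 4981: π(4981) = 666. The PNT approximation gives 4981/ln(4981) ≈ 4981/8.51339 ≈ 585.08. Relative error (π(x) − x/ln(x)) / π(x) ≈ 12.15%; the approximation is known to undercount slightly (Li(x) is a better estimate).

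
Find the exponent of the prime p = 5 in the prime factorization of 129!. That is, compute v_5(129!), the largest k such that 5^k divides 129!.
v_5(129!) = 31

Legendre's formula: v_p(n!) = Σ_{k ≥ 1} ⌊n / p^k⌋. For p = 5, n = 129, the terms are:
  ⌊129/5^1⌋ = ⌊129/5⌋ = 25
  ⌊129/5^2⌋ = ⌊129/25⌋ = 5
  ⌊129/5^3⌋ = ⌊129/125⌋ = 1
(the next term ⌊129/5^4⌋ = 0, terminating the sum). Summing: v_5(129!) = 25 + 5 + 1 = 31.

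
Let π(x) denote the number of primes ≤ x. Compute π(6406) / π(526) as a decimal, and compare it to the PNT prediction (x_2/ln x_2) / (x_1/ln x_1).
π(6406)/π(526) = 834/99 ≈ 8.4242;  PNT prediction ≈ 8.7055.

π(526) = 99 and π(6406) = 834, so π(6406)/π(526) ≈ 8.4242. The PNT-predicted ratio is (6406/ln(6406)) / (526/ln(526)) ≈ 8.7055. The two agree to within a few percent, as expected.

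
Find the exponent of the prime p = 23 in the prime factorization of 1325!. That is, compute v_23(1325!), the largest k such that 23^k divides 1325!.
v_23(1325!) = 59

Legendre's formula: v_p(n!) = Σ_{k ≥ 1} ⌊n / p^k⌋. For p = 23, n = 1325, the terms are:
  ⌊1325/23^1⌋ = ⌊1325/23⌋ = 57
  ⌊1325/23^2⌋ = ⌊1325/529⌋ = 2
(the next term ⌊1325/23^3⌋ = 0, terminating the sum). Summing: v_23(1325!) = 57 + 2 = 59.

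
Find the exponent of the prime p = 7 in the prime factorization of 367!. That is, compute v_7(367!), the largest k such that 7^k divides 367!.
v_7(367!) = 60

Legendre's formula: v_p(n!) = Σ_{k ≥ 1} ⌊n / p^k⌋. For p = 7, n = 367, the terms are:
  ⌊367/7^1⌋ = ⌊367/7⌋ = 52
  ⌊367/7^2⌋ = ⌊367/49⌋ = 7
  ⌊367/7^3⌋ = ⌊367/343⌋ = 1
(the next term ⌊367/7^4⌋ = 0, terminating the sum). Summing: v_7(367!) = 52 + 7 + 1 = 60.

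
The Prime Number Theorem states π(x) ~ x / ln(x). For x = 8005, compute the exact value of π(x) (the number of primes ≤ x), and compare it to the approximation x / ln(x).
π(8005) = 1007;  x/ln(x) ≈ 890.65;  relative error ≈ 11.55%.

Directly count primes up to 8005: π(8005) = 1007. The PNT approximation gives 8005/ln(8005) ≈ 8005/8.98782 ≈ 890.65. Relative error (π(x) − x/ln(x)) / π(x) ≈ 11.55%; the approximation is known to undercount slightly (Li(x) is a better estimate).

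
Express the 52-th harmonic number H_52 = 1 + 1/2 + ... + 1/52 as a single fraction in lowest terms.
H_52 = 14063600165435720745359/3099044504245996706400

Direct summation: H_52 = 1 + 1/2 + ... + 1/52. The least common denominator is lcm(1, ..., 52) = 3099044504245996706400; over this denominator the numerator is 3099044504245996706400 + 1549522252122998353200 + 1033014834748665568800 + 774761126061499176600 + 619808900849199341280 + 516507417374332784400 + 442720643463713815200 + 387380563030749588300 + 344338278249555189600 + 309904450424599670640 + 281731318567817882400 + 258253708687166392200 + 238388038788153592800 + 221360321731856907600 + 206602966949733113760 + 193690281515374794150 + 182296735543882159200 + 172169139124777594800 + 163107605486631405600 + 154952225212299835320 + 147573547821237938400 + 140865659283908941200 + 134741065401999856800 + 129126854343583196100 + 123961780169839868256 + 119194019394076796400 + 114779426083185063200 + 110680160865928453800 + 106863603594689541600 + 103301483474866556880 + 99969177556322474400 + 96845140757687397075 + 93910439522605960800 + 91148367771941079600 + 88544128692742763040 + 86084569562388797400 + 83757959574216127200 + 81553802743315702800 + 79462679596051197600 + 77476112606149917660 + 75586451323073090400 + 73786773910618969200 + 72070802424325504800 + 70432829641954470600 + 68867655649911037920 + 67370532700999928400 + 65937117111616951200 + 64563427171791598050 + 63245806209101973600 + 61980890084919934128 + 60765578514627386400 + 59597009697038398200 = 14063600165435720745359, so H_52 = 14063600165435720745359/3099044504245996706400 (already in lowest terms) ≈ 4.53804. (The PNT-adjacent estimate ln(52) + γ ≈ 4.52846 matches within O(1/n).)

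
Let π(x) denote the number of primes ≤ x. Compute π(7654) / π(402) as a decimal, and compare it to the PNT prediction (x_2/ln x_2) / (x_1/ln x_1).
π(7654)/π(402) = 971/79 ≈ 12.2911;  PNT prediction ≈ 12.7666.

π(402) = 79 and π(7654) = 971, so π(7654)/π(402) ≈ 12.2911. The PNT-predicted ratio is (7654/ln(7654)) / (402/ln(402)) ≈ 12.7666. The two agree to within a few percent, as expected.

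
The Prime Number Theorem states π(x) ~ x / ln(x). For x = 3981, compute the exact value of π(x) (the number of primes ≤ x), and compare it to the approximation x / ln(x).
π(3981) = 549;  x/ln(x) ≈ 480.26;  relative error ≈ 12.52%.

Directly count primes up to 3981: π(3981) = 549. The PNT approximation gives 3981/ln(3981) ≈ 3981/8.28929 ≈ 480.26. Relative error (π(x) − x/ln(x)) / π(x) ≈ 12.52%; the approximation is known to undercount slightly (Li(x) is a better estimate).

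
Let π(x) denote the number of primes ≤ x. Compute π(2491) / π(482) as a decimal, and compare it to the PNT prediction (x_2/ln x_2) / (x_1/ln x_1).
π(2491)/π(482) = 367/92 ≈ 3.9891;  PNT prediction ≈ 4.0826.

π(482) = 92 and π(2491) = 367, so π(2491)/π(482) ≈ 3.9891. The PNT-predicted ratio is (2491/ln(2491)) / (482/ln(482)) ≈ 4.0826. The two agree to within a few percent, as expected.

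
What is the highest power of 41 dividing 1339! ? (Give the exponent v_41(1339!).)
v_41(1339!) = 32

Legendre's formula: v_p(n!) = Σ_{k ≥ 1} ⌊n / p^k⌋. For p = 41, n = 1339, the terms are:
  ⌊1339/41^1⌋ = ⌊1339/41⌋ = 32
(the next term ⌊1339/41^2⌋ = 0, terminating the sum). Summing: v_41(1339!) = 32 = 32.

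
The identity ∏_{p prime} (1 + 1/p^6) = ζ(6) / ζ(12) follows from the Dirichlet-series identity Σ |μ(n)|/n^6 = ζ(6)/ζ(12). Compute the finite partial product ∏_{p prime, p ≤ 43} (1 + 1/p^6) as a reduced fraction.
∏ = 1359712698137872510059489328104656331148295030771712937358491632747920000/1336862024495300077504819810119357413472366273194284637902602168232026717

The primes p ≤ 43 are [2, 3, 5, 7, 11, 13, 17, 19, 23, 29, 31, 37, 41, 43]. For each, (1 + 1/p^6) = (p^6 + 1)/p^6. Multiplying these fractions over p ∈ [2, 3, 5, 7, 11, 13, 17, 19, 23, 29, 31, 37, 41, 43] gives 1359712698137872510059489328104656331148295030771712937358491632747920000/1336862024495300077504819810119357413472366273194284637902602168232026717. (In the limit P → ∞ this tends to ζ(6)/ζ(12).)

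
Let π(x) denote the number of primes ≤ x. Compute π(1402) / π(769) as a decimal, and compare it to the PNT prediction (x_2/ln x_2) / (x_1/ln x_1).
π(1402)/π(769) = 222/136 ≈ 1.6324;  PNT prediction ≈ 1.6720.

π(769) = 136 and π(1402) = 222, so π(1402)/π(769) ≈ 1.6324. The PNT-predicted ratio is (1402/ln(1402)) / (769/ln(769)) ≈ 1.6720. The two agree to within a few percent, as expected.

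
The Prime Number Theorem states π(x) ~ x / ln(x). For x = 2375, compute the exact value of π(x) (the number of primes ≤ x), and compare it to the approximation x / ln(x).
π(2375) = 351;  x/ln(x) ≈ 305.55;  relative error ≈ 12.95%.

Directly count primes up to 2375: π(2375) = 351. The PNT approximation gives 2375/ln(2375) ≈ 2375/7.77275 ≈ 305.55. Relative error (π(x) − x/ln(x)) / π(x) ≈ 12.95%; the approximation is known to undercount slightly (Li(x) is a better estimate).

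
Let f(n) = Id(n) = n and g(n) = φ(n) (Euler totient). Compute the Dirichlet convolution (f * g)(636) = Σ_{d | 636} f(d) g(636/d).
(Id * φ)(636) = 4200

Divisors of 636: [1, 2, 3, 4, 6, 12, 53, 106, 159, 212, 318, 636]. For each d | 636:
  d = 1: Id(1) · φ(636/1) = 1 · 208 = 208
  d = 2: Id(2) · φ(636/2) = 2 · 104 = 208
  d = 3: Id(3) · φ(636/3) = 3 · 104 = 312
  d = 4: Id(4) · φ(636/4) = 4 · 104 = 416
  d = 6: Id(6) · φ(636/6) = 6 · 52 = 312
  d = 12: Id(12) · φ(636/12) = 12 · 52 = 624
  d = 53: Id(53) · φ(636/53) = 53 · 4 = 212
  d = 106: Id(106) · φ(636/106) = 106 · 2 = 212
  d = 159: Id(159) · φ(636/159) = 159 · 2 = 318
  d = 212: Id(212) · φ(636/212) = 212 · 2 = 424
  d = 318: Id(318) · φ(636/318) = 318 · 1 = 318
  d = 636: Id(636) · φ(636/636) = 636 · 1 = 636
Summing: (Id * φ)(636) = 208 + 208 + 312 + 416 + 312 + 624 + 212 + 212 + 318 + 424 + 318 + 636 = 4200.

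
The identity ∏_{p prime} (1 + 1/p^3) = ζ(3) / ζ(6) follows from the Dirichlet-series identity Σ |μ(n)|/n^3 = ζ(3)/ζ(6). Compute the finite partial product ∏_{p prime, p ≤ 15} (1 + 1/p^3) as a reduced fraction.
∏ = 431631936/365525875

The primes p ≤ 15 are [2, 3, 5, 7, 11, 13]. For each, (1 + 1/p^3) = (p^3 + 1)/p^3. Multiplying these fractions over p ∈ [2, 3, 5, 7, 11, 13] gives 431631936/365525875. (In the limit P → ∞ this tends to ζ(3)/ζ(6).)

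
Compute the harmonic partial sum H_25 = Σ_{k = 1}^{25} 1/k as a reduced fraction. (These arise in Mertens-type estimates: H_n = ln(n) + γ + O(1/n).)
H_25 = 34052522467/8923714800

Direct summation: H_25 = 1 + 1/2 + ... + 1/25. The least common denominator is lcm(1, ..., 25) = 26771144400; over this denominator the numerator is 26771144400 + 13385572200 + 8923714800 + 6692786100 + 5354228880 + 4461857400 + 3824449200 + 3346393050 + 2974571600 + 2677114440 + 2433740400 + 2230928700 + 2059318800 + 1912224600 + 1784742960 + 1673196525 + 1574773200 + 1487285800 + 1409007600 + 1338557220 + 1274816400 + 1216870200 + 1163962800 + 1115464350 + 1070845776 = 102157567401, so H_25 = 102157567401/26771144400; reducing by gcd(102157567401, 26771144400) = 3 gives 34052522467/8923714800 ≈ 3.81596. (The PNT-adjacent estimate ln(25) + γ ≈ 3.79609 matches within O(1/n).)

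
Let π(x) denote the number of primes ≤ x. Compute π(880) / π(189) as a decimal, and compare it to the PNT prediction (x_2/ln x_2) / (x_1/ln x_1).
π(880)/π(189) = 151/42 ≈ 3.5952;  PNT prediction ≈ 3.5997.

π(189) = 42 and π(880) = 151, so π(880)/π(189) ≈ 3.5952. The PNT-predicted ratio is (880/ln(880)) / (189/ln(189)) ≈ 3.5997. The two agree to within a few percent, as expected.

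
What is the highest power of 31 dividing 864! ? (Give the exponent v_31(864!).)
v_31(864!) = 27

Legendre's formula: v_p(n!) = Σ_{k ≥ 1} ⌊n / p^k⌋. For p = 31, n = 864, the terms are:
  ⌊864/31^1⌋ = ⌊864/31⌋ = 27
(the next term ⌊864/31^2⌋ = 0, terminating the sum). Summing: v_31(864!) = 27 = 27.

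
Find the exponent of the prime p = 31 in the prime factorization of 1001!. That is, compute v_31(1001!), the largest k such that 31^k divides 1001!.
v_31(1001!) = 33

Legendre's formula: v_p(n!) = Σ_{k ≥ 1} ⌊n / p^k⌋. For p = 31, n = 1001, the terms are:
  ⌊1001/31^1⌋ = ⌊1001/31⌋ = 32
  ⌊1001/31^2⌋ = ⌊1001/961⌋ = 1
(the next term ⌊1001/31^3⌋ = 0, terminating the sum). Summing: v_31(1001!) = 32 + 1 = 33.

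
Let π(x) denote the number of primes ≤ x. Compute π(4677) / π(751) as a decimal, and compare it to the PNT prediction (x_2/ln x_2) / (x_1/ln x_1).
π(4677)/π(751) = 632/133 ≈ 4.7519;  PNT prediction ≈ 4.8798.

π(751) = 133 and π(4677) = 632, so π(4677)/π(751) ≈ 4.7519. The PNT-predicted ratio is (4677/ln(4677)) / (751/ln(751)) ≈ 4.8798. The two agree to within a few percent, as expected.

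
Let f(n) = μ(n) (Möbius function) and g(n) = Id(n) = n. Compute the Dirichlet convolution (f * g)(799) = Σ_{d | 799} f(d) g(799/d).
(μ * Id)(799) = 736

Divisors of 799: [1, 17, 47, 799]. For each d | 799:
  d = 1: μ(1) · Id(799/1) = 1 · 799 = 799
  d = 17: μ(17) · Id(799/17) = -1 · 47 = -47
  d = 47: μ(47) · Id(799/47) = -1 · 17 = -17
  d = 799: μ(799) · Id(799/799) = 1 · 1 = 1
Summing: (μ * Id)(799) = 799 + -47 + -17 + 1 = 736.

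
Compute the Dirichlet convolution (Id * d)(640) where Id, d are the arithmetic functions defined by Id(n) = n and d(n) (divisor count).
(Id * d)(640) = 3514

Divisors of 640: [1, 2, 4, 5, 8, 10, 16, 20, 32, 40, 64, 80, 128, 160, 320, 640]. For each d | 640:
  d = 1: Id(1) · d(640/1) = 1 · 16 = 16
  d = 2: Id(2) · d(640/2) = 2 · 14 = 28
  d = 4: Id(4) · d(640/4) = 4 · 12 = 48
  d = 5: Id(5) · d(640/5) = 5 · 8 = 40
  d = 8: Id(8) · d(640/8) = 8 · 10 = 80
  d = 10: Id(10) · d(640/10) = 10 · 7 = 70
  d = 16: Id(16) · d(640/16) = 16 · 8 = 128
  d = 20: Id(20) · d(640/20) = 20 · 6 = 120
  d = 32: Id(32) · d(640/32) = 32 · 6 = 192
  d = 40: Id(40) · d(640/40) = 40 · 5 = 200
  d = 64: Id(64) · d(640/64) = 64 · 4 = 256
  d = 80: Id(80) · d(640/80) = 80 · 4 = 320
  d = 128: Id(128) · d(640/128) = 128 · 2 = 256
  d = 160: Id(160) · d(640/160) = 160 · 3 = 480
  d = 320: Id(320) · d(640/320) = 320 · 2 = 640
  d = 640: Id(640) · d(640/640) = 640 · 1 = 640
Summing: (Id * d)(640) = 16 + 28 + 48 + 40 + 80 + 70 + 128 + 120 + 192 + 200 + 256 + 320 + 256 + 480 + 640 + 640 = 3514.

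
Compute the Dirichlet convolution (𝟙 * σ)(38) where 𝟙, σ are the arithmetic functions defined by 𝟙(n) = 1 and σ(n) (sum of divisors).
(𝟙 * σ)(38) = 84

Divisors of 38: [1, 2, 19, 38]. For each d | 38:
  d = 1: 𝟙(1) · σ(38/1) = 1 · 60 = 60
  d = 2: 𝟙(2) · σ(38/2) = 1 · 20 = 20
  d = 19: 𝟙(19) · σ(38/19) = 1 · 3 = 3
  d = 38: 𝟙(38) · σ(38/38) = 1 · 1 = 1
Summing: (𝟙 * σ)(38) = 60 + 20 + 3 + 1 = 84.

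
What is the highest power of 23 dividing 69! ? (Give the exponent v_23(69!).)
v_23(69!) = 3

Legendre's formula: v_p(n!) = Σ_{k ≥ 1} ⌊n / p^k⌋. For p = 23, n = 69, the terms are:
  ⌊69/23^1⌋ = ⌊69/23⌋ = 3
(the next term ⌊69/23^2⌋ = 0, terminating the sum). Summing: v_23(69!) = 3 = 3.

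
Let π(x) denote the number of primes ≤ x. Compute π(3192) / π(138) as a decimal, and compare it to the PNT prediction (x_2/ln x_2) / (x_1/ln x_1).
π(3192)/π(138) = 452/33 ≈ 13.6970;  PNT prediction ≈ 14.1254.

π(138) = 33 and π(3192) = 452, so π(3192)/π(138) ≈ 13.6970. The PNT-predicted ratio is (3192/ln(3192)) / (138/ln(138)) ≈ 14.1254. The two agree to within a few percent, as expected.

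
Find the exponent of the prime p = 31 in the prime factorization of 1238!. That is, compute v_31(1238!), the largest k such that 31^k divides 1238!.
v_31(1238!) = 40

Legendre's formula: v_p(n!) = Σ_{k ≥ 1} ⌊n / p^k⌋. For p = 31, n = 1238, the terms are:
  ⌊1238/31^1⌋ = ⌊1238/31⌋ = 39
  ⌊1238/31^2⌋ = ⌊1238/961⌋ = 1
(the next term ⌊1238/31^3⌋ = 0, terminating the sum). Summing: v_31(1238!) = 39 + 1 = 40.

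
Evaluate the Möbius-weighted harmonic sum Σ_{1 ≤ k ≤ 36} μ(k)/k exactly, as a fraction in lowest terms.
Σ μ(k)/k = 2562470143/100280245065

Values of μ(k) for 1 ≤ k ≤ 36: μ(1) = 1, μ(2) = -1, μ(3) = -1, μ(5) = -1, μ(6) = 1, μ(7) = -1, μ(10) = 1, μ(11) = -1, μ(13) = -1, μ(14) = 1, μ(15) = 1, μ(17) = -1, μ(19) = -1, μ(21) = 1, μ(22) = 1, μ(23) = -1, μ(26) = 1, μ(29) = -1, μ(30) = -1, μ(31) = -1, μ(33) = 1, μ(34) = 1, μ(35) = 1, with μ = 0 on non-squarefree integers. Summing μ(k)/k for k where μ(k) ≠ 0 gives 2562470143/100280245065 ≈ 0.0256. (PNT ⟺ this sum → 0 as n → ∞.)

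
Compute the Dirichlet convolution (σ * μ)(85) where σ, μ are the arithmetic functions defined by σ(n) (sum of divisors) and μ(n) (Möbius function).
(σ * μ)(85) = 85

Divisors of 85: [1, 5, 17, 85]. For each d | 85:
  d = 1: σ(1) · μ(85/1) = 1 · 1 = 1
  d = 5: σ(5) · μ(85/5) = 6 · -1 = -6
  d = 17: σ(17) · μ(85/17) = 18 · -1 = -18
  d = 85: σ(85) · μ(85/85) = 108 · 1 = 108
Summing: (σ * μ)(85) = 1 + -6 + -18 + 108 = 85.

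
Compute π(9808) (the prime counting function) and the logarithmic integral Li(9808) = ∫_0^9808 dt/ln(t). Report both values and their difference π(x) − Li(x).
π(9808) = 1209;  Li(9808) ≈ 1225.27;  π(x) − Li(x) ≈ -16.27.

Direct count of primes ≤ 9808 gives π(9808) = 1209. Numerical evaluation of the logarithmic integral gives Li(9808) ≈ 1225.27. The difference π(x) − Li(x) ≈ -16.27 is typically negative for small/moderate x (Li(x) overestimates), though Littlewood's theorem shows this sign changes infinitely often.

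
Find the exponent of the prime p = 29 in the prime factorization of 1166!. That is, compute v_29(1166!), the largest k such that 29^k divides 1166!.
v_29(1166!) = 41

Legendre's formula: v_p(n!) = Σ_{k ≥ 1} ⌊n / p^k⌋. For p = 29, n = 1166, the terms are:
  ⌊1166/29^1⌋ = ⌊1166/29⌋ = 40
  ⌊1166/29^2⌋ = ⌊1166/841⌋ = 1
(the next term ⌊1166/29^3⌋ = 0, terminating the sum). Summing: v_29(1166!) = 40 + 1 = 41.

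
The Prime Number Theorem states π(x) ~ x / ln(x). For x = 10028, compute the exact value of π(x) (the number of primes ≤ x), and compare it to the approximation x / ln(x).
π(10028) = 1231;  x/ln(x) ≈ 1088.45;  relative error ≈ 11.58%.

Directly count primes up to 10028: π(10028) = 1231. The PNT approximation gives 10028/ln(10028) ≈ 10028/9.21314 ≈ 1088.45. Relative error (π(x) − x/ln(x)) / π(x) ≈ 11.58%; the approximation is known to undercount slightly (Li(x) is a better estimate).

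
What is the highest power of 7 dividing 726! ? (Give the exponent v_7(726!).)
v_7(726!) = 119

Legendre's formula: v_p(n!) = Σ_{k ≥ 1} ⌊n / p^k⌋. For p = 7, n = 726, the terms are:
  ⌊726/7^1⌋ = ⌊726/7⌋ = 103
  ⌊726/7^2⌋ = ⌊726/49⌋ = 14
  ⌊726/7^3⌋ = ⌊726/343⌋ = 2
(the next term ⌊726/7^4⌋ = 0, terminating the sum). Summing: v_7(726!) = 103 + 14 + 2 = 119.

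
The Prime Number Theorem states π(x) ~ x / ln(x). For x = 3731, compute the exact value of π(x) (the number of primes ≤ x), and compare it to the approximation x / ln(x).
π(3731) = 520;  x/ln(x) ≈ 453.65;  relative error ≈ 12.76%.

Directly count primes up to 3731: π(3731) = 520. The PNT approximation gives 3731/ln(3731) ≈ 3731/8.22443 ≈ 453.65. Relative error (π(x) − x/ln(x)) / π(x) ≈ 12.76%; the approximation is known to undercount slightly (Li(x) is a better estimate).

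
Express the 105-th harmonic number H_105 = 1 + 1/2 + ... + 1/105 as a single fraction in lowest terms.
H_105 = 759525171909485731983968522830675502275870361/145060212702939779988529042870810778780278080

Direct summation: H_105 = 1 + 1/2 + ... + 1/105. The least common denominator is lcm(1, ..., 105) = 725301063514698899942645214354053893901390400; over this denominator the numerator is 725301063514698899942645214354053893901390400 + 362650531757349449971322607177026946950695200 + 241767021171566299980881738118017964633796800 + 181325265878674724985661303588513473475347600 + 145060212702939779988529042870810778780278080 + 120883510585783149990440869059008982316898400 + 103614437644956985706092173479150556271627200 + 90662632939337362492830651794256736737673800 + 80589007057188766660293912706005988211265600 + 72530106351469889994264521435405389390139040 + 65936460319518081812967746759459444900126400 + 60441755292891574995220434529504491158449200 + 55792389501130684610972708796465684146260800 + 51807218822478492853046086739575278135813600 + 48353404234313259996176347623603592926759360 + 45331316469668681246415325897128368368836900 + 42664768442041111761332071432591405523611200 + 40294503528594383330146956353002994105632800 + 38173740184984152628560274439687047047441600 + 36265053175734944997132260717702694695069520 + 34538145881652328568697391159716852090542400 + 32968230159759040906483873379729722450063200 + 31534828848465169562723704971915386691364800 + 30220877646445787497610217264752245579224600 + 29012042540587955997705808574162155756055616 + 27896194750565342305486354398232842073130400 + 26863002352396255553431304235335329403755200 + 25903609411239246426523043369787639067906800 + 25010381500506858618711903943243237720737600 + 24176702117156629998088173811801796463379680 + 23396808500474158062665974656582383674238400 + 22665658234834340623207662948564184184418450 + 21978820106506027270989248919819814966708800 + 21332384221020555880666035716295702761805600 + 20722887528991397141218434695830111254325440 + 20147251764297191665073478176501497052816400 + 19602731446343213511963384171731186321659200 + 19086870092492076314280137219843523523720800 + 18597463167043561536990902932155228048753600 + 18132526587867472498566130358851347347534760 + 17690269841821924388845005228147655948814400 + 17269072940826164284348695579858426045271200 + 16867466593365090696340586380326834741892800 + 16484115079879520453241936689864861225031600 + 16117801411437753332058782541201197642253120 + 15767414424232584781361852485957693345682400 + 15431937521589338296652025837320295614923200 + 15110438823222893748805108632376122789612300 + 14802062520708140815156024782735793753089600 + 14506021270293977998852904287081077878027808 + 14221589480680370587110690477530468507870400 + 13948097375282671152743177199116421036565200 + 13684925726692432074389532346302903658516800 + 13431501176198127776715652117667664701877600 + 13187292063903616362593549351891888980025280 + 12951804705619623213261521684893819533953400 + 12724580061661384209520091479895682349147200 + 12505190750253429309355951971621618860368800 + 12293238364655913558349918887356845659345600 + 12088351058578314999044086905900898231689840 + 11890181369093424589223692038591047441006400 + 11698404250237079031332987328291191837119200 + 11512715293884109522899130386572284030180800 + 11332829117417170311603831474282092092209225 + 11158477900226136922194541759293136829252160 + 10989410053253013635494624459909907483354400 + 10825389007682073133472316632150058117931200 + 10666192110510277940333017858147851380902800 + 10511609616155056520907901657305128897121600 + 10361443764495698570609217347915055627162720 + 10215507936826745069614721328930336533822400 + 10073625882148595832536739088250748526408200 + 9935631007050669862228016634987039642484800 + 9801365723171606755981692085865593160829600 + 9670680846862651999235269524720718585351872 + 9543435046246038157140068609921761761860400 + 9419494331359725973281106679922777842875200 + 9298731583521780768495451466077614024376800 + 9181026120439226581552471067772834100017600 + 9066263293933736249283065179425673673767380 + 8954334117465418517810434745111776467918400 + 8845134920910962194422502614073827974407200 + 8738567030297577107742713425952456553028800 + 8634536470413082142174347789929213022635600 + 8532953688408222352266414286518281104722240 + 8433733296682545348170293190163417370946400 + 8336793833502286206237301314414412573579200 + 8242057539939760226620968344932430612515800 + 8149450151850549437557811397236560605633600 + 8058900705718876666029391270600598821126560 + 7970341357304383515853244113780812020894400 + 7883707212116292390680926242978846672841200 + 7798936166824719354221991552194127891412800 + 7715968760794669148326012918660147807461600 + 7634748036996830525712054887937409409488320 + 7555219411611446874402554316188061394806150 + 7477330551697926803532424890247978287643200 + 7401031260354070407578012391367896876544800 + 7326273368835342423663082973273271655569600 + 7253010635146988999426452143540538939013904 + 7181198648660385147946982320337167266350400 + 7110794740340185293555345238765234253935200 + 7041757898200960193617914702466542659236800 + 6974048687641335576371588599558210518282600 + 6907629176330465713739478231943370418108480 = 3797625859547428659919842614153377511379351805, so H_105 = 3797625859547428659919842614153377511379351805/725301063514698899942645214354053893901390400; reducing by gcd(3797625859547428659919842614153377511379351805, 725301063514698899942645214354053893901390400) = 5 gives 759525171909485731983968522830675502275870361/145060212702939779988529042870810778780278080 ≈ 5.23593. (The PNT-adjacent estimate ln(105) + γ ≈ 5.23118 matches within O(1/n).)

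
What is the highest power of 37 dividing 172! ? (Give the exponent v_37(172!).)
v_37(172!) = 4

Legendre's formula: v_p(n!) = Σ_{k ≥ 1} ⌊n / p^k⌋. For p = 37, n = 172, the terms are:
  ⌊172/37^1⌋ = ⌊172/37⌋ = 4
(the next term ⌊172/37^2⌋ = 0, terminating the sum). Summing: v_37(172!) = 4 = 4.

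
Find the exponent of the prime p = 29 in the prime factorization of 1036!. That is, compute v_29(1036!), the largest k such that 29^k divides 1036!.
v_29(1036!) = 36

Legendre's formula: v_p(n!) = Σ_{k ≥ 1} ⌊n / p^k⌋. For p = 29, n = 1036, the terms are:
  ⌊1036/29^1⌋ = ⌊1036/29⌋ = 35
  ⌊1036/29^2⌋ = ⌊1036/841⌋ = 1
(the next term ⌊1036/29^3⌋ = 0, terminating the sum). Summing: v_29(1036!) = 35 + 1 = 36.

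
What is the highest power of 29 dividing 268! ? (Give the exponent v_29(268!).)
v_29(268!) = 9

Legendre's formula: v_p(n!) = Σ_{k ≥ 1} ⌊n / p^k⌋. For p = 29, n = 268, the terms are:
  ⌊268/29^1⌋ = ⌊268/29⌋ = 9
(the next term ⌊268/29^2⌋ = 0, terminating the sum). Summing: v_29(268!) = 9 = 9.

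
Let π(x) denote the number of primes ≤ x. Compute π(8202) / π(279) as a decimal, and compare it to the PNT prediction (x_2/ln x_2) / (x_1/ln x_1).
π(8202)/π(279) = 1028/59 ≈ 17.4237;  PNT prediction ≈ 18.3692.

π(279) = 59 and π(8202) = 1028, so π(8202)/π(279) ≈ 17.4237. The PNT-predicted ratio is (8202/ln(8202)) / (279/ln(279)) ≈ 18.3692. The two agree to within a few percent, as expected.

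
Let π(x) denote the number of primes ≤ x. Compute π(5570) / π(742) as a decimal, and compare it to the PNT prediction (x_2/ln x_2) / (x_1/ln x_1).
π(5570)/π(742) = 735/131 ≈ 5.6107;  PNT prediction ≈ 5.7523.

π(742) = 131 and π(5570) = 735, so π(5570)/π(742) ≈ 5.6107. The PNT-predicted ratio is (5570/ln(5570)) / (742/ln(742)) ≈ 5.7523. The two agree to within a few percent, as expected.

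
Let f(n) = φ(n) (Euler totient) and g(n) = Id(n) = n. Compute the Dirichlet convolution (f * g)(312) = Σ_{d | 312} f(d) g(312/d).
(φ * Id)(312) = 2500

Divisors of 312: [1, 2, 3, 4, 6, 8, 12, 13, 24, 26, 39, 52, 78, 104, 156, 312]. For each d | 312:
  d = 1: φ(1) · Id(312/1) = 1 · 312 = 312
  d = 2: φ(2) · Id(312/2) = 1 · 156 = 156
  d = 3: φ(3) · Id(312/3) = 2 · 104 = 208
  d = 4: φ(4) · Id(312/4) = 2 · 78 = 156
  d = 6: φ(6) · Id(312/6) = 2 · 52 = 104
  d = 8: φ(8) · Id(312/8) = 4 · 39 = 156
  d = 12: φ(12) · Id(312/12) = 4 · 26 = 104
  d = 13: φ(13) · Id(312/13) = 12 · 24 = 288
  d = 24: φ(24) · Id(312/24) = 8 · 13 = 104
  d = 26: φ(26) · Id(312/26) = 12 · 12 = 144
  d = 39: φ(39) · Id(312/39) = 24 · 8 = 192
  d = 52: φ(52) · Id(312/52) = 24 · 6 = 144
  d = 78: φ(78) · Id(312/78) = 24 · 4 = 96
  d = 104: φ(104) · Id(312/104) = 48 · 3 = 144
  d = 156: φ(156) · Id(312/156) = 48 · 2 = 96
  d = 312: φ(312) · Id(312/312) = 96 · 1 = 96
Summing: (φ * Id)(312) = 312 + 156 + 208 + 156 + 104 + 156 + 104 + 288 + 104 + 144 + 192 + 144 + 96 + 144 + 96 + 96 = 2500.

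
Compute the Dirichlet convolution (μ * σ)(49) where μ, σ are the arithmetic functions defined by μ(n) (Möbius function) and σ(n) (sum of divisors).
(μ * σ)(49) = 49

Divisors of 49: [1, 7, 49]. For each d | 49:
  d = 1: μ(1) · σ(49/1) = 1 · 57 = 57
  d = 7: μ(7) · σ(49/7) = -1 · 8 = -8
  d = 49: μ(49) · σ(49/49) = 0 · 1 = 0
Summing: (μ * σ)(49) = 57 + -8 + 0 = 49.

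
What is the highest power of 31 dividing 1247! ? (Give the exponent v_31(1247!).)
v_31(1247!) = 41

Legendre's formula: v_p(n!) = Σ_{k ≥ 1} ⌊n / p^k⌋. For p = 31, n = 1247, the terms are:
  ⌊1247/31^1⌋ = ⌊1247/31⌋ = 40
  ⌊1247/31^2⌋ = ⌊1247/961⌋ = 1
(the next term ⌊1247/31^3⌋ = 0, terminating the sum). Summing: v_31(1247!) = 40 + 1 = 41.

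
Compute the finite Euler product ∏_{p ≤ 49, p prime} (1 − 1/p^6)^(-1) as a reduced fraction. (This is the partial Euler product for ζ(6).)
∏ = 739922824862544451640166694180680765476614483998462834502498139791315/727309058868145310276350820375862045292293308126790710400267935809536

The primes p ≤ 49 are [2, 3, 5, 7, 11, 13, 17, 19, 23, 29, 31, 37, 41, 43, 47]. For each prime, (1 − 1/p^6)^(-1) = p^6 / (p^6 − 1). The product is (1 − 1/2^6)^(-1), (1 − 1/3^6)^(-1), (1 − 1/5^6)^(-1), (1 − 1/7^6)^(-1), (1 − 1/11^6)^(-1), (1 − 1/13^6)^(-1), (1 − 1/17^6)^(-1), (1 − 1/19^6)^(-1), (1 − 1/23^6)^(-1), (1 − 1/29^6)^(-1), (1 − 1/31^6)^(-1), (1 − 1/37^6)^(-1), (1 − 1/41^6)^(-1), (1 − 1/43^6)^(-1), (1 − 1/47^6)^(-1) = ∏ p^6 / (p^6 − 1) = 739922824862544451640166694180680765476614483998462834502498139791315/727309058868145310276350820375862045292293308126790710400267935809536.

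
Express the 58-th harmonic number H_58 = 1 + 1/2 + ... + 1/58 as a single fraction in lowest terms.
H_58 = 254381445831833111660789/54749786241679275146400

Direct summation: H_58 = 1 + 1/2 + ... + 1/58. The least common denominator is lcm(1, ..., 58) = 164249358725037825439200; over this denominator the numerator is 164249358725037825439200 + 82124679362518912719600 + 54749786241679275146400 + 41062339681259456359800 + 32849871745007565087840 + 27374893120839637573200 + 23464194103576832205600 + 20531169840629728179900 + 18249928747226425048800 + 16424935872503782543920 + 14931759884094347767200 + 13687446560419818786600 + 12634566055772140418400 + 11732097051788416102800 + 10949957248335855029280 + 10265584920314864089950 + 9661726983825754437600 + 9124964373613212524400 + 8644703090791464496800 + 8212467936251891271960 + 7821398034525610735200 + 7465879942047173883600 + 7141276466305992410400 + 6843723280209909393300 + 6569974349001513017568 + 6317283027886070209200 + 6083309582408808349600 + 5866048525894208051400 + 5663770990518545704800 + 5474978624167927514640 + 5298366410485091143200 + 5132792460157432044975 + 4977253294698115922400 + 4830863491912877218800 + 4692838820715366441120 + 4562482186806606262200 + 4439171857433454741600 + 4322351545395732248400 + 4211522018590713472800 + 4106233968125945635980 + 4006081920122873791200 + 3910699017262805367600 + 3819752528489251754400 + 3732939971023586941800 + 3649985749445285009760 + 3570638233152996205200 + 3494667206915698413600 + 3421861640104954696650 + 3352027729082404600800 + 3284987174500756508784 + 3220575661275251479200 + 3158641513943035104600 + 3099044504245996706400 + 3041654791204404174800 + 2986351976818869553440 + 2933024262947104025700 + 2881567696930488165600 + 2831885495259272852400 = 763144337495499334982367, so H_58 = 763144337495499334982367/164249358725037825439200; reducing by gcd(763144337495499334982367, 164249358725037825439200) = 3 gives 254381445831833111660789/54749786241679275146400 ≈ 4.64625. (The PNT-adjacent estimate ln(58) + γ ≈ 4.63766 matches within O(1/n).)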